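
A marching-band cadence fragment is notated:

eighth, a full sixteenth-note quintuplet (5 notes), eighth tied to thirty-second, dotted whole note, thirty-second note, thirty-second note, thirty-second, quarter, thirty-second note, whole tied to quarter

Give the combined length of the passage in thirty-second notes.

Convert each value to thirty-second notes: eighth = 4; a full sixteenth-note quintuplet (5 notes) (five quintuplet sixteenths span one quarter) = 8; eighth tied to thirty-second (eighth + thirty-second) = 5; dotted whole note = 48; thirty-second note = 1; thirty-second note = 1; thirty-second = 1; quarter = 8; thirty-second note = 1; whole tied to quarter (whole + quarter) = 40.
Adding: 4 + 8 + 5 + 48 + 1 + 1 + 1 + 8 + 1 + 40 = 117 thirty-second notes.

117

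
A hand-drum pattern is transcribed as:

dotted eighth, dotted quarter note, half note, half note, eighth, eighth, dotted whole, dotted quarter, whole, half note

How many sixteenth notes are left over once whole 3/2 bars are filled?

One bar of 3/2 = 24 sixteenth notes.
Convert each value to sixteenth notes: dotted eighth = 3; dotted quarter note = 6; half note = 8; half note = 8; eighth = 2; eighth = 2; dotted whole = 24; dotted quarter = 6; whole = 16; half note = 8.
Sum: 3 + 6 + 8 + 8 + 2 + 2 + 24 + 6 + 16 + 8 = 83.
83 ÷ 24 = 3 complete bars with 11 sixteenth notes remaining.

11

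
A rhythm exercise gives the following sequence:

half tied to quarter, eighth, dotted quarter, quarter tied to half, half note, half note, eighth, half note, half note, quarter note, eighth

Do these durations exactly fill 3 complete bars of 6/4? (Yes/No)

One bar of 6/4 = 12 eighth notes, so 3 bars = 36.
In eighth notes: half tied to quarter (half + quarter) = 6; eighth = 1; dotted quarter = 3; quarter tied to half (quarter + half) = 6; half note = 4; half note = 4; eighth = 1; half note = 4; half note = 4; quarter note = 2; eighth = 1.
Sum: 6 + 1 + 3 + 6 + 4 + 4 + 1 + 4 + 4 + 2 + 1 = 36.
36 equals 36, so the answer is Yes.

Yes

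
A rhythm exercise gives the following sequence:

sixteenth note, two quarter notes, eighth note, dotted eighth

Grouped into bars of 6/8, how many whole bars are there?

1

One bar of 6/8 = 12 sixteenth notes.
Working in sixteenth notes: sixteenth note = 1; quarter note = 4; quarter note = 4; eighth note = 2; dotted eighth = 3.
Total: 1 + 4 + 4 + 2 + 3 = 14.
14 ÷ 12 = 1 complete bar with 2 left over.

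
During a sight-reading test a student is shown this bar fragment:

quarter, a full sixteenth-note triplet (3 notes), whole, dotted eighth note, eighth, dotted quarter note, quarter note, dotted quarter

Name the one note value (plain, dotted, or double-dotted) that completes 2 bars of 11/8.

sixteenth note

2 bars of 11/8 = 44 sixteenth notes.
Working in sixteenth notes: quarter = 4; a full sixteenth-note triplet (3 notes) (three triplet sixteenths span one eighth) = 2; whole = 16; dotted eighth note = 3; eighth = 2; dotted quarter note = 6; quarter note = 4; dotted quarter = 6.
Adding: 4 + 2 + 16 + 3 + 2 + 6 + 4 + 6 = 43.
Remaining: 44 − 43 = 1 sixteenth note, which is a sixteenth note.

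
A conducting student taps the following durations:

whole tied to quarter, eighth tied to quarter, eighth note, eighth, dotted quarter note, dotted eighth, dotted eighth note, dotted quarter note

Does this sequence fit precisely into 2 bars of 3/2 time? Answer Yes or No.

One bar of 3/2 = 24 sixteenth notes, so 2 bars = 48.
Each duration in sixteenth notes: whole tied to quarter (whole + quarter) = 20; eighth tied to quarter (eighth + quarter) = 6; eighth note = 2; eighth = 2; dotted quarter note = 6; dotted eighth = 3; dotted eighth note = 3; dotted quarter note = 6.
Sum: 20 + 6 + 2 + 2 + 6 + 3 + 3 + 6 = 48.
48 equals 48, so the answer is Yes.

Yes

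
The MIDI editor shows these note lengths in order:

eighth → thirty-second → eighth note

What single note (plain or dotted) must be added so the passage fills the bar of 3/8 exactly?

dotted sixteenth note

The bar of 3/8 = 12 thirty-second notes.
In thirty-second notes: eighth = 4; thirty-second = 1; eighth note = 4.
Altogether 4 + 1 + 4 = 9.
Remaining: 12 − 9 = 3 thirty-second notes, which is a dotted sixteenth note.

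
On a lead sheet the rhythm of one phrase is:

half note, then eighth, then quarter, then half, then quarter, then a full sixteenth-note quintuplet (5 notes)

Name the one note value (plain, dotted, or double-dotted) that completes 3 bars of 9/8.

3 bars of 9/8 = 27 eighth notes.
Working in eighth notes: half note = 4; eighth = 1; quarter = 2; half = 4; quarter = 2; a full sixteenth-note quintuplet (5 notes) (five quintuplet sixteenths span one quarter) = 2.
Sum: 4 + 1 + 2 + 4 + 2 + 2 = 15.
Remaining: 27 − 15 = 12 eighth notes, which is a dotted whole note.

dotted whole note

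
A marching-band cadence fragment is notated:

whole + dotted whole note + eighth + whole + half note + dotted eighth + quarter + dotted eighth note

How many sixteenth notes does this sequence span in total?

Each duration in sixteenth notes: whole = 16; dotted whole note = 24; eighth = 2; whole = 16; half note = 8; dotted eighth = 3; quarter = 4; dotted eighth note = 3.
Altogether 16 + 24 + 2 + 16 + 8 + 3 + 4 + 3 = 76 sixteenth notes.

76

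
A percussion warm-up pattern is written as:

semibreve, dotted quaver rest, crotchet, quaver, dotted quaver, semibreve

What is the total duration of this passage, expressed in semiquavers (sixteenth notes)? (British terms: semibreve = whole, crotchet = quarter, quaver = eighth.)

In sixteenth notes: semibreve = 16; dotted quaver rest = 3; crotchet = 4; quaver = 2; dotted quaver = 3; semibreve = 16.
Sum: 16 + 3 + 4 + 2 + 3 + 16 = 44 sixteenth notes.

44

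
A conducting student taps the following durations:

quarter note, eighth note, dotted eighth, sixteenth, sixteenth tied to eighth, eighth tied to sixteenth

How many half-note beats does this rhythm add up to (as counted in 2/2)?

One half-note beat = 8 sixteenth notes.
Express everything in sixteenth notes: quarter note = 4; eighth note = 2; dotted eighth = 3; sixteenth = 1; sixteenth tied to eighth (sixteenth + eighth) = 3; eighth tied to sixteenth (eighth + sixteenth) = 3.
Adding: 4 + 2 + 3 + 1 + 3 + 3 = 16.
16 ÷ 8 = 2 beats.

2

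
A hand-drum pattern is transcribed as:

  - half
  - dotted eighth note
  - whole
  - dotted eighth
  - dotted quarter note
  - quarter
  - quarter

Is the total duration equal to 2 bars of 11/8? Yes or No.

One bar of 11/8 = 22 sixteenth notes, so 2 bars = 44.
Working in sixteenth notes: half = 8; dotted eighth note = 3; whole = 16; dotted eighth = 3; dotted quarter note = 6; quarter = 4; quarter = 4.
Altogether 8 + 3 + 16 + 3 + 6 + 4 + 4 = 44.
44 equals 44, so the answer is Yes.

Yes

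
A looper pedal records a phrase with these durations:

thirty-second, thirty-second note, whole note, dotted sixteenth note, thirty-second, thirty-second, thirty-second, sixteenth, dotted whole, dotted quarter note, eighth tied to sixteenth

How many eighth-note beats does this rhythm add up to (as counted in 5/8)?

One eighth-note beat = 4 thirty-second notes.
Convert each value to thirty-second notes: thirty-second = 1; thirty-second note = 1; whole note = 32; dotted sixteenth note = 3; thirty-second = 1; thirty-second = 1; thirty-second = 1; sixteenth = 2; dotted whole = 48; dotted quarter note = 12; eighth tied to sixteenth (eighth + sixteenth) = 6.
Total: 1 + 1 + 32 + 3 + 1 + 1 + 1 + 2 + 48 + 12 + 6 = 108.
108 ÷ 4 = 27 beats.

27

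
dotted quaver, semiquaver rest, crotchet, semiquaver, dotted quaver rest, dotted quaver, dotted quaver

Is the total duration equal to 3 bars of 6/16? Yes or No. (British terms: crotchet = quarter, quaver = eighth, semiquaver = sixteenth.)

Yes

One bar of 6/16 = 6 sixteenth notes, so 3 bars = 18.
Express everything in sixteenth notes: dotted quaver = 3; semiquaver rest = 1; crotchet = 4; semiquaver = 1; dotted quaver rest = 3; dotted quaver = 3; dotted quaver = 3.
Total: 3 + 1 + 4 + 1 + 3 + 3 + 3 = 18.
18 equals 18, so the answer is Yes.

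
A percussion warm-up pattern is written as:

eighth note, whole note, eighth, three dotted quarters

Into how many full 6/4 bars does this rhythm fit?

One bar of 6/4 = 12 eighth notes.
In eighth notes: eighth note = 1; whole note = 8; eighth = 1; dotted quarter = 3; dotted quarter = 3; dotted quarter = 3.
Sum: 1 + 8 + 1 + 3 + 3 + 3 = 19.
19 ÷ 12 = 1 complete bar with 7 left over.

1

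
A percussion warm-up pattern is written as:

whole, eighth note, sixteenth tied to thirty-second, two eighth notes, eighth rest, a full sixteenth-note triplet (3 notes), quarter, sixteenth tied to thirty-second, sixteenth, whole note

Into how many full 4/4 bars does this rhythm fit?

One bar of 4/4 = 32 thirty-second notes.
Express everything in thirty-second notes: whole = 32; eighth note = 4; sixteenth tied to thirty-second (sixteenth + thirty-second) = 3; eighth note = 4; eighth note = 4; eighth rest = 4; a full sixteenth-note triplet (3 notes) (three triplet sixteenths span one eighth) = 4; quarter = 8; sixteenth tied to thirty-second (sixteenth + thirty-second) = 3; sixteenth = 2; whole note = 32.
Total: 32 + 4 + 3 + 4 + 4 + 4 + 4 + 8 + 3 + 2 + 32 = 100.
100 ÷ 32 = 3 complete bars with 4 left over.

3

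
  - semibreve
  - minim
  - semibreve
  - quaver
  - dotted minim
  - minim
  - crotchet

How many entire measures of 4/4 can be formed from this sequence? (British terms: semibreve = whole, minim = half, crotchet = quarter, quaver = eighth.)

One bar of 4/4 = 8 eighth notes.
Working in eighth notes: semibreve = 8; minim = 4; semibreve = 8; quaver = 1; dotted minim = 6; minim = 4; crotchet = 2.
Total: 8 + 4 + 8 + 1 + 6 + 4 + 2 = 33.
33 ÷ 8 = 4 complete bars with 1 left over.

4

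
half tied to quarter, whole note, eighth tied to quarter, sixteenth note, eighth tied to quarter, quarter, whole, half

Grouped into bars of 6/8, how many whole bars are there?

5

One bar of 6/8 = 12 sixteenth notes.
Each duration in sixteenth notes: half tied to quarter (half + quarter) = 12; whole note = 16; eighth tied to quarter (eighth + quarter) = 6; sixteenth note = 1; eighth tied to quarter (eighth + quarter) = 6; quarter = 4; whole = 16; half = 8.
Altogether 12 + 16 + 6 + 1 + 6 + 4 + 16 + 8 = 69.
69 ÷ 12 = 5 complete bars with 9 left over.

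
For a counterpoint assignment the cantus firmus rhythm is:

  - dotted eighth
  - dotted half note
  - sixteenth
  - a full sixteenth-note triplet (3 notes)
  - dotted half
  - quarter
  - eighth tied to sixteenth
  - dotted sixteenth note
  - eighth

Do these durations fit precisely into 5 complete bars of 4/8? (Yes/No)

One bar of 4/8 = 16 thirty-second notes, so 5 bars = 80.
Each duration in thirty-second notes: dotted eighth = 6; dotted half note = 24; sixteenth = 2; a full sixteenth-note triplet (3 notes) (three triplet sixteenths span one eighth) = 4; dotted half = 24; quarter = 8; eighth tied to sixteenth (eighth + sixteenth) = 6; dotted sixteenth note = 3; eighth = 4.
Total: 6 + 24 + 2 + 4 + 24 + 8 + 6 + 3 + 4 = 81.
81 exceeds 80, so the answer is No.

No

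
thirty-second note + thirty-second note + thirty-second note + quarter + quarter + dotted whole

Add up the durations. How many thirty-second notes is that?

67

Express everything in thirty-second notes: thirty-second note = 1; thirty-second note = 1; thirty-second note = 1; quarter = 8; quarter = 8; dotted whole = 48.
Adding: 1 + 1 + 1 + 8 + 8 + 48 = 67 thirty-second notes.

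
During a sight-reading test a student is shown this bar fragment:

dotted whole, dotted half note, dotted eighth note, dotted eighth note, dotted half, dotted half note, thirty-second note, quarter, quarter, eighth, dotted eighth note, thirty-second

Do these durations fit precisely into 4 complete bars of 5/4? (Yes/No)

Yes

One bar of 5/4 = 40 thirty-second notes, so 4 bars = 160.
In thirty-second notes: dotted whole = 48; dotted half note = 24; dotted eighth note = 6; dotted eighth note = 6; dotted half = 24; dotted half note = 24; thirty-second note = 1; quarter = 8; quarter = 8; eighth = 4; dotted eighth note = 6; thirty-second = 1.
Altogether 48 + 24 + 6 + 6 + 24 + 24 + 1 + 8 + 8 + 4 + 6 + 1 = 160.
160 equals 160, so the answer is Yes.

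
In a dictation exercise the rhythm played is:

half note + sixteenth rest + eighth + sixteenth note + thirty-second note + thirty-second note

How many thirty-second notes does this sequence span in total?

26

Each duration in thirty-second notes: half note = 16; sixteenth rest = 2; eighth = 4; sixteenth note = 2; thirty-second note = 1; thirty-second note = 1.
Sum: 16 + 2 + 4 + 2 + 1 + 1 = 26 thirty-second notes.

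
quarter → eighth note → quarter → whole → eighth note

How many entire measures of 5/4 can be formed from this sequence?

One bar of 5/4 = 10 eighth notes.
In eighth notes: quarter = 2; eighth note = 1; quarter = 2; whole = 8; eighth note = 1.
Total: 2 + 1 + 2 + 8 + 1 = 14.
14 ÷ 10 = 1 complete bar with 4 left over.

1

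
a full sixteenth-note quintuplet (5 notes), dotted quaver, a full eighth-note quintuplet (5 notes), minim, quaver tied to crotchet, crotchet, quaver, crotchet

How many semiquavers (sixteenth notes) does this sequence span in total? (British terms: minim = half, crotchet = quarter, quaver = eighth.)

In sixteenth notes: a full sixteenth-note quintuplet (5 notes) (five quintuplet sixteenths span one quarter) = 4; dotted quaver = 3; a full eighth-note quintuplet (5 notes) (five quintuplet eighths span one half) = 8; minim = 8; quaver tied to crotchet (quaver + crotchet) = 6; crotchet = 4; quaver = 2; crotchet = 4.
Altogether 4 + 3 + 8 + 8 + 6 + 4 + 2 + 4 = 39 sixteenth notes.

39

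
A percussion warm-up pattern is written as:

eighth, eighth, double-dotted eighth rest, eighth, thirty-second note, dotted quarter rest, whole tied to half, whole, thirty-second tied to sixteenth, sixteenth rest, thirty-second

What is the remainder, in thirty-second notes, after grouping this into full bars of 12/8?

One bar of 12/8 = 48 thirty-second notes.
Convert each value to thirty-second notes: eighth = 4; eighth = 4; double-dotted eighth rest = 7; eighth = 4; thirty-second note = 1; dotted quarter rest = 12; whole tied to half (whole + half) = 48; whole = 32; thirty-second tied to sixteenth (thirty-second + sixteenth) = 3; sixteenth rest = 2; thirty-second = 1.
Altogether 4 + 4 + 7 + 4 + 1 + 12 + 48 + 32 + 3 + 2 + 1 = 118.
118 ÷ 48 = 2 complete bars with 22 thirty-second notes remaining.

22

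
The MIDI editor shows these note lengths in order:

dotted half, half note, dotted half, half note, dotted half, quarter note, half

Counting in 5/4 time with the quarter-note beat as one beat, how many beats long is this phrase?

16

One quarter-note beat = 2 eighth notes.
Express everything in eighth notes: dotted half = 6; half note = 4; dotted half = 6; half note = 4; dotted half = 6; quarter note = 2; half = 4.
Adding: 6 + 4 + 6 + 4 + 6 + 2 + 4 = 32.
32 ÷ 2 = 16 beats.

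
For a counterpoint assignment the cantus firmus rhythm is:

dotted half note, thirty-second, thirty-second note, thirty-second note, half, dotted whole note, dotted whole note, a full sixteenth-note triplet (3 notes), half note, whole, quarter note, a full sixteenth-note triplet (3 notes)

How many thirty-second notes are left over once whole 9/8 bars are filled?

One bar of 9/8 = 36 thirty-second notes.
Convert each value to thirty-second notes: dotted half note = 24; thirty-second = 1; thirty-second note = 1; thirty-second note = 1; half = 16; dotted whole note = 48; dotted whole note = 48; a full sixteenth-note triplet (3 notes) (three triplet sixteenths span one eighth) = 4; half note = 16; whole = 32; quarter note = 8; a full sixteenth-note triplet (3 notes) (three triplet sixteenths span one eighth) = 4.
Altogether 24 + 1 + 1 + 1 + 16 + 48 + 48 + 4 + 16 + 32 + 8 + 4 = 203.
203 ÷ 36 = 5 complete bars with 23 thirty-second notes remaining.

23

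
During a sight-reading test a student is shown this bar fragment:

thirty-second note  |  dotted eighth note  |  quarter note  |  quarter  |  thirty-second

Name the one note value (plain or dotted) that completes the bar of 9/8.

The bar of 9/8 = 36 thirty-second notes.
Each duration in thirty-second notes: thirty-second note = 1; dotted eighth note = 6; quarter note = 8; quarter = 8; thirty-second = 1.
Adding: 1 + 6 + 8 + 8 + 1 = 24.
Remaining: 36 − 24 = 12 thirty-second notes, which is a dotted quarter note.

dotted quarter note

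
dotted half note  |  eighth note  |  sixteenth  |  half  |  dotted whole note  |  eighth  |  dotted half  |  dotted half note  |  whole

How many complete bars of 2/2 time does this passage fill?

5

One bar of 2/2 = 16 sixteenth notes.
Working in sixteenth notes: dotted half note = 12; eighth note = 2; sixteenth = 1; half = 8; dotted whole note = 24; eighth = 2; dotted half = 12; dotted half note = 12; whole = 16.
Total: 12 + 2 + 1 + 8 + 24 + 2 + 12 + 12 + 16 = 89.
89 ÷ 16 = 5 complete bars with 9 left over.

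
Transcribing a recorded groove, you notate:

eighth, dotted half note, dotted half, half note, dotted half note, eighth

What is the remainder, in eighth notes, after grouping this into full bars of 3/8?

One bar of 3/8 = 3 eighth notes.
Working in eighth notes: eighth = 1; dotted half note = 6; dotted half = 6; half note = 4; dotted half note = 6; eighth = 1.
Adding: 1 + 6 + 6 + 4 + 6 + 1 = 24.
24 ÷ 3 = 8 complete bars with 0 eighth notes remaining.

0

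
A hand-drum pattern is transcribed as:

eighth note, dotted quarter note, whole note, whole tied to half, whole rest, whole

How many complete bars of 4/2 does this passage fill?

2

One bar of 4/2 = 16 eighth notes.
Each duration in eighth notes: eighth note = 1; dotted quarter note = 3; whole note = 8; whole tied to half (whole + half) = 12; whole rest = 8; whole = 8.
Total: 1 + 3 + 8 + 12 + 8 + 8 = 40.
40 ÷ 16 = 2 complete bars with 8 left over.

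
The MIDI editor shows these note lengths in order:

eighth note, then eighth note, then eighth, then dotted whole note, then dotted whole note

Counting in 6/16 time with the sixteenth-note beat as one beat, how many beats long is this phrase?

54

One sixteenth-note beat = 2 thirty-second notes.
Each duration in thirty-second notes: eighth note = 4; eighth note = 4; eighth = 4; dotted whole note = 48; dotted whole note = 48.
Total: 4 + 4 + 4 + 48 + 48 = 108.
108 ÷ 2 = 54 beats.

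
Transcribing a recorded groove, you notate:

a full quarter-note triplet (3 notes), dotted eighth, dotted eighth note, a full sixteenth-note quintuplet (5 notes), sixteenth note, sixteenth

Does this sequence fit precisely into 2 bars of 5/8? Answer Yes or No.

Yes

One bar of 5/8 = 10 sixteenth notes, so 2 bars = 20.
Working in sixteenth notes: a full quarter-note triplet (3 notes) (three triplet quarters span one half) = 8; dotted eighth = 3; dotted eighth note = 3; a full sixteenth-note quintuplet (5 notes) (five quintuplet sixteenths span one quarter) = 4; sixteenth note = 1; sixteenth = 1.
Adding: 8 + 3 + 3 + 4 + 1 + 1 = 20.
20 equals 20, so the answer is Yes.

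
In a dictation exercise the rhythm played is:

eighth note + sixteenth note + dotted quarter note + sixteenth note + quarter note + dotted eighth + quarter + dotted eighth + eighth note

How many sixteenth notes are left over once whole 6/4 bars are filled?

2

One bar of 6/4 = 24 sixteenth notes.
Each duration in sixteenth notes: eighth note = 2; sixteenth note = 1; dotted quarter note = 6; sixteenth note = 1; quarter note = 4; dotted eighth = 3; quarter = 4; dotted eighth = 3; eighth note = 2.
Sum: 2 + 1 + 6 + 1 + 4 + 3 + 4 + 3 + 2 = 26.
26 ÷ 24 = 1 complete bar with 2 sixteenth notes remaining.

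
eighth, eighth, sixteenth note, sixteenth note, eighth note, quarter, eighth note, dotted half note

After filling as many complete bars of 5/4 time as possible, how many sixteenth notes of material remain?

One bar of 5/4 = 20 sixteenth notes.
Express everything in sixteenth notes: eighth = 2; eighth = 2; sixteenth note = 1; sixteenth note = 1; eighth note = 2; quarter = 4; eighth note = 2; dotted half note = 12.
Adding: 2 + 2 + 1 + 1 + 2 + 4 + 2 + 12 = 26.
26 ÷ 20 = 1 complete bar with 6 sixteenth notes remaining.

6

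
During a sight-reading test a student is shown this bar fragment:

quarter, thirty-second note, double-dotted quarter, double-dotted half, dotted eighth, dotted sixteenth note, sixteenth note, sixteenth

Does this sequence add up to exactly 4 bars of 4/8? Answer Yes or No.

Yes

One bar of 4/8 = 16 thirty-second notes, so 4 bars = 64.
Working in thirty-second notes: quarter = 8; thirty-second note = 1; double-dotted quarter = 14; double-dotted half = 28; dotted eighth = 6; dotted sixteenth note = 3; sixteenth note = 2; sixteenth = 2.
Sum: 8 + 1 + 14 + 28 + 6 + 3 + 2 + 2 = 64.
64 equals 64, so the answer is Yes.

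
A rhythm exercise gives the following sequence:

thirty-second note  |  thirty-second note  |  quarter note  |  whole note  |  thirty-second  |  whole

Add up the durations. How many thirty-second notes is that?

Express everything in thirty-second notes: thirty-second note = 1; thirty-second note = 1; quarter note = 8; whole note = 32; thirty-second = 1; whole = 32.
Sum: 1 + 1 + 8 + 32 + 1 + 32 = 75 thirty-second notes.

75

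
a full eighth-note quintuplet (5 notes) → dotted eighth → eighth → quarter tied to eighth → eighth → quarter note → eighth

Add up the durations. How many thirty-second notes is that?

Express everything in thirty-second notes: a full eighth-note quintuplet (5 notes) (five quintuplet eighths span one half) = 16; dotted eighth = 6; eighth = 4; quarter tied to eighth (quarter + eighth) = 12; eighth = 4; quarter note = 8; eighth = 4.
Sum: 16 + 6 + 4 + 12 + 4 + 8 + 4 = 54 thirty-second notes.

54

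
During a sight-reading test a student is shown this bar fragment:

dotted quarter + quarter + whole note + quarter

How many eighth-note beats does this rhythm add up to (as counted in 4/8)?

15

One eighth-note beat = 2 sixteenth notes.
Convert each value to sixteenth notes: dotted quarter = 6; quarter = 4; whole note = 16; quarter = 4.
Adding: 6 + 4 + 16 + 4 = 30.
30 ÷ 2 = 15 beats.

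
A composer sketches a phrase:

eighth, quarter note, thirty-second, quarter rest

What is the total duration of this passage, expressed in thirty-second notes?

21

Express everything in thirty-second notes: eighth = 4; quarter note = 8; thirty-second = 1; quarter rest = 8.
Total: 4 + 8 + 1 + 8 = 21 thirty-second notes.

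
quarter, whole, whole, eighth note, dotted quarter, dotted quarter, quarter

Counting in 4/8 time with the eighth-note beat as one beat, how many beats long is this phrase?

One eighth-note beat = 2 sixteenth notes.
Express everything in sixteenth notes: quarter = 4; whole = 16; whole = 16; eighth note = 2; dotted quarter = 6; dotted quarter = 6; quarter = 4.
Altogether 4 + 16 + 16 + 2 + 6 + 6 + 4 = 54.
54 ÷ 2 = 27 beats.

27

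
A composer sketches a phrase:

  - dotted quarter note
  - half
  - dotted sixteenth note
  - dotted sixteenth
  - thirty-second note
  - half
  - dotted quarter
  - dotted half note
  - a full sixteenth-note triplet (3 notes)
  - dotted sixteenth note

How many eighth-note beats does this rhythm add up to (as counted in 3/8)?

23.5

One eighth-note beat = 4 thirty-second notes.
Working in thirty-second notes: dotted quarter note = 12; half = 16; dotted sixteenth note = 3; dotted sixteenth = 3; thirty-second note = 1; half = 16; dotted quarter = 12; dotted half note = 24; a full sixteenth-note triplet (3 notes) (three triplet sixteenths span one eighth) = 4; dotted sixteenth note = 3.
Total: 12 + 16 + 3 + 3 + 1 + 16 + 12 + 24 + 4 + 3 = 94.
94 ÷ 4 = 23.5 beats.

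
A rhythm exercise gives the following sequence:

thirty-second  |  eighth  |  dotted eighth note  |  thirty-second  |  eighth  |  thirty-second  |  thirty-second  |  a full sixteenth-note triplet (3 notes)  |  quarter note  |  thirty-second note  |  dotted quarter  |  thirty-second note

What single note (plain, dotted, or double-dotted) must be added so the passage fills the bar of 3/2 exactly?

The bar of 3/2 = 48 thirty-second notes.
In thirty-second notes: thirty-second = 1; eighth = 4; dotted eighth note = 6; thirty-second = 1; eighth = 4; thirty-second = 1; thirty-second = 1; a full sixteenth-note triplet (3 notes) (three triplet sixteenths span one eighth) = 4; quarter note = 8; thirty-second note = 1; dotted quarter = 12; thirty-second note = 1.
Total: 1 + 4 + 6 + 1 + 4 + 1 + 1 + 4 + 8 + 1 + 12 + 1 = 44.
Remaining: 48 − 44 = 4 thirty-second notes, which is a eighth note.

eighth note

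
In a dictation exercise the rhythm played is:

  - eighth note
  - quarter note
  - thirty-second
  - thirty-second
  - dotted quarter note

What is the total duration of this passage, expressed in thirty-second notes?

26

Express everything in thirty-second notes: eighth note = 4; quarter note = 8; thirty-second = 1; thirty-second = 1; dotted quarter note = 12.
Total: 4 + 8 + 1 + 1 + 12 = 26 thirty-second notes.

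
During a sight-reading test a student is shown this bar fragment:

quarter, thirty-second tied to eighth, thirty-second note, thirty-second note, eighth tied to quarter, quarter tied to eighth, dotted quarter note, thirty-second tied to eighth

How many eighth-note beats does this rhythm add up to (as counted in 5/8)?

14

One eighth-note beat = 4 thirty-second notes.
Each duration in thirty-second notes: quarter = 8; thirty-second tied to eighth (thirty-second + eighth) = 5; thirty-second note = 1; thirty-second note = 1; eighth tied to quarter (eighth + quarter) = 12; quarter tied to eighth (quarter + eighth) = 12; dotted quarter note = 12; thirty-second tied to eighth (thirty-second + eighth) = 5.
Total: 8 + 5 + 1 + 1 + 12 + 12 + 12 + 5 = 56.
56 ÷ 4 = 14 beats.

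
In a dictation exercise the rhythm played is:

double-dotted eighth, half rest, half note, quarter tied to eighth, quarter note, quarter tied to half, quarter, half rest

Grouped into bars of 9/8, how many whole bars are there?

2

One bar of 9/8 = 36 thirty-second notes.
Working in thirty-second notes: double-dotted eighth = 7; half rest = 16; half note = 16; quarter tied to eighth (quarter + eighth) = 12; quarter note = 8; quarter tied to half (quarter + half) = 24; quarter = 8; half rest = 16.
Altogether 7 + 16 + 16 + 12 + 8 + 24 + 8 + 16 = 107.
107 ÷ 36 = 2 complete bars with 35 left over.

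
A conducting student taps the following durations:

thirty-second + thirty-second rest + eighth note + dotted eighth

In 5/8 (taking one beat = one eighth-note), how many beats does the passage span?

3

One eighth-note beat = 4 thirty-second notes.
Working in thirty-second notes: thirty-second = 1; thirty-second rest = 1; eighth note = 4; dotted eighth = 6.
Sum: 1 + 1 + 4 + 6 = 12.
12 ÷ 4 = 3 beats.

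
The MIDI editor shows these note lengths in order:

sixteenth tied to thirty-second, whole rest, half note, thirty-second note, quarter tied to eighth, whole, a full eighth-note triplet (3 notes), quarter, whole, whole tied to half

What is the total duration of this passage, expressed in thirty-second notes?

Express everything in thirty-second notes: sixteenth tied to thirty-second (sixteenth + thirty-second) = 3; whole rest = 32; half note = 16; thirty-second note = 1; quarter tied to eighth (quarter + eighth) = 12; whole = 32; a full eighth-note triplet (3 notes) (three triplet eighths span one quarter) = 8; quarter = 8; whole = 32; whole tied to half (whole + half) = 48.
Sum: 3 + 32 + 16 + 1 + 12 + 32 + 8 + 8 + 32 + 48 = 192 thirty-second notes.

192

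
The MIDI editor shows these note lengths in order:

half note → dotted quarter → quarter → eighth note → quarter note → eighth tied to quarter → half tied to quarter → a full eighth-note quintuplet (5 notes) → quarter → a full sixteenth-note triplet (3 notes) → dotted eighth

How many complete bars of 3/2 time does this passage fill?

One bar of 3/2 = 24 sixteenth notes.
Convert each value to sixteenth notes: half note = 8; dotted quarter = 6; quarter = 4; eighth note = 2; quarter note = 4; eighth tied to quarter (eighth + quarter) = 6; half tied to quarter (half + quarter) = 12; a full eighth-note quintuplet (5 notes) (five quintuplet eighths span one half) = 8; quarter = 4; a full sixteenth-note triplet (3 notes) (three triplet sixteenths span one eighth) = 2; dotted eighth = 3.
Sum: 8 + 6 + 4 + 2 + 4 + 6 + 12 + 8 + 4 + 2 + 3 = 59.
59 ÷ 24 = 2 complete bars with 11 left over.

2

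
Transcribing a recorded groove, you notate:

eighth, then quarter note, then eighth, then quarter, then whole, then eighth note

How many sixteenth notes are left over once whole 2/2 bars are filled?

14

One bar of 2/2 = 8 eighth notes.
Express everything in eighth notes: eighth = 1; quarter note = 2; eighth = 1; quarter = 2; whole = 8; eighth note = 1.
Sum: 1 + 2 + 1 + 2 + 8 + 1 = 15.
15 ÷ 8 = 1 complete bar with 7 eighth notes remaining = 14 sixteenth notes.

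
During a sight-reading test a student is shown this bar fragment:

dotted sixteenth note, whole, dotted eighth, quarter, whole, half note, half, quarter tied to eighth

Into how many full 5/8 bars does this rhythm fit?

6

One bar of 5/8 = 20 thirty-second notes.
Each duration in thirty-second notes: dotted sixteenth note = 3; whole = 32; dotted eighth = 6; quarter = 8; whole = 32; half note = 16; half = 16; quarter tied to eighth (quarter + eighth) = 12.
Sum: 3 + 32 + 6 + 8 + 32 + 16 + 16 + 12 = 125.
125 ÷ 20 = 6 complete bars with 5 left over.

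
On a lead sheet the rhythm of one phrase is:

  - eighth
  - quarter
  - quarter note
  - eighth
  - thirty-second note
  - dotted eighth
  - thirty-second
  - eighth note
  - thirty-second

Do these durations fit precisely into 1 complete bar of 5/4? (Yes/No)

One bar of 5/4 = 40 thirty-second notes.
Working in thirty-second notes: eighth = 4; quarter = 8; quarter note = 8; eighth = 4; thirty-second note = 1; dotted eighth = 6; thirty-second = 1; eighth note = 4; thirty-second = 1.
Altogether 4 + 8 + 8 + 4 + 1 + 6 + 1 + 4 + 1 = 37.
37 falls short of 40, so the answer is No.

No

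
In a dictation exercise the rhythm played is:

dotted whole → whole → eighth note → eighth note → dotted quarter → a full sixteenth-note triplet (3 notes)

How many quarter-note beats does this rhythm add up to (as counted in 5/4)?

13

One quarter-note beat = 2 eighth notes.
Working in eighth notes: dotted whole = 12; whole = 8; eighth note = 1; eighth note = 1; dotted quarter = 3; a full sixteenth-note triplet (3 notes) (three triplet sixteenths span one eighth) = 1.
Sum: 12 + 8 + 1 + 1 + 3 + 1 = 26.
26 ÷ 2 = 13 beats.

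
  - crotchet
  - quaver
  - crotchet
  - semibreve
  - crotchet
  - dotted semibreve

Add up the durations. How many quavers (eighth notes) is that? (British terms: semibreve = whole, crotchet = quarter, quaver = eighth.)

Express everything in eighth notes: crotchet = 2; quaver = 1; crotchet = 2; semibreve = 8; crotchet = 2; dotted semibreve = 12.
Total: 2 + 1 + 2 + 8 + 2 + 12 = 27 eighth notes.

27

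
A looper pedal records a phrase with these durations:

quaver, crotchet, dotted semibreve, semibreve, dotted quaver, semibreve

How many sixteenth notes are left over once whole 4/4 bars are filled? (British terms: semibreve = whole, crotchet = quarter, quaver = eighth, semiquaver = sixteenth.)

One bar of 4/4 = 16 sixteenth notes.
In sixteenth notes: quaver = 2; crotchet = 4; dotted semibreve = 24; semibreve = 16; dotted quaver = 3; semibreve = 16.
Sum: 2 + 4 + 24 + 16 + 3 + 16 = 65.
65 ÷ 16 = 4 complete bars with 1 sixteenth note remaining.

1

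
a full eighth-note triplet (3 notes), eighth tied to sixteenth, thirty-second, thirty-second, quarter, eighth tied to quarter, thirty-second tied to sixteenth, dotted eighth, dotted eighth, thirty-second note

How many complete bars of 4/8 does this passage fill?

3

One bar of 4/8 = 16 thirty-second notes.
In thirty-second notes: a full eighth-note triplet (3 notes) (three triplet eighths span one quarter) = 8; eighth tied to sixteenth (eighth + sixteenth) = 6; thirty-second = 1; thirty-second = 1; quarter = 8; eighth tied to quarter (eighth + quarter) = 12; thirty-second tied to sixteenth (thirty-second + sixteenth) = 3; dotted eighth = 6; dotted eighth = 6; thirty-second note = 1.
Sum: 8 + 6 + 1 + 1 + 8 + 12 + 3 + 6 + 6 + 1 = 52.
52 ÷ 16 = 3 complete bars with 4 left over.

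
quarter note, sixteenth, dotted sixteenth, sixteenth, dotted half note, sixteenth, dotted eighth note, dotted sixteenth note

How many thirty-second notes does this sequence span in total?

50

Express everything in thirty-second notes: quarter note = 8; sixteenth = 2; dotted sixteenth = 3; sixteenth = 2; dotted half note = 24; sixteenth = 2; dotted eighth note = 6; dotted sixteenth note = 3.
Sum: 8 + 2 + 3 + 2 + 24 + 2 + 6 + 3 = 50 thirty-second notes.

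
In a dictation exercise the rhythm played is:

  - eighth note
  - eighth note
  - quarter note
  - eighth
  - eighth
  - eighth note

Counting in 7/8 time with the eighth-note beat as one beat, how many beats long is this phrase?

7

One eighth-note beat = 2 sixteenth notes.
Convert each value to sixteenth notes: eighth note = 2; eighth note = 2; quarter note = 4; eighth = 2; eighth = 2; eighth note = 2.
Altogether 2 + 2 + 4 + 2 + 2 + 2 = 14.
14 ÷ 2 = 7 beats.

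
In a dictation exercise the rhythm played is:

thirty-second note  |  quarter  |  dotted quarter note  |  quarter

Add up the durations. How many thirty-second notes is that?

Working in thirty-second notes: thirty-second note = 1; quarter = 8; dotted quarter note = 12; quarter = 8.
Altogether 1 + 8 + 12 + 8 = 29 thirty-second notes.

29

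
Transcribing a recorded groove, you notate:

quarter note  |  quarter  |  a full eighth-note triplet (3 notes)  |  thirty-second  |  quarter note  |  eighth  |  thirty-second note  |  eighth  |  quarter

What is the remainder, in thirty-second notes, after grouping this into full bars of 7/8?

22

One bar of 7/8 = 28 thirty-second notes.
In thirty-second notes: quarter note = 8; quarter = 8; a full eighth-note triplet (3 notes) (three triplet eighths span one quarter) = 8; thirty-second = 1; quarter note = 8; eighth = 4; thirty-second note = 1; eighth = 4; quarter = 8.
Altogether 8 + 8 + 8 + 1 + 8 + 4 + 1 + 4 + 8 = 50.
50 ÷ 28 = 1 complete bar with 22 thirty-second notes remaining.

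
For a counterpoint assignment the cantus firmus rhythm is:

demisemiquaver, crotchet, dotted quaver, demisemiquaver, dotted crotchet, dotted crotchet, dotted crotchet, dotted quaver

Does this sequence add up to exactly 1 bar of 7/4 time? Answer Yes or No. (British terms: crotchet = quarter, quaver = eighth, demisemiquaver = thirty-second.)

No

One bar of 7/4 = 56 thirty-second notes.
Convert each value to thirty-second notes: demisemiquaver = 1; crotchet = 8; dotted quaver = 6; demisemiquaver = 1; dotted crotchet = 12; dotted crotchet = 12; dotted crotchet = 12; dotted quaver = 6.
Adding: 1 + 8 + 6 + 1 + 12 + 12 + 12 + 6 = 58.
58 exceeds 56, so the answer is No.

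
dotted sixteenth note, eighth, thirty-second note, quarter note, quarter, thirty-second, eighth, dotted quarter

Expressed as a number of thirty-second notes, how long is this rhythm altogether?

41

In thirty-second notes: dotted sixteenth note = 3; eighth = 4; thirty-second note = 1; quarter note = 8; quarter = 8; thirty-second = 1; eighth = 4; dotted quarter = 12.
Sum: 3 + 4 + 1 + 8 + 8 + 1 + 4 + 12 = 41 thirty-second notes.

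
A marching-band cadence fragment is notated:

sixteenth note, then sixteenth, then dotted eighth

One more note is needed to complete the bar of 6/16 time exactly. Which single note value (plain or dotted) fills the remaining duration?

sixteenth note

The bar of 6/16 = 6 sixteenth notes.
Each duration in sixteenth notes: sixteenth note = 1; sixteenth = 1; dotted eighth = 3.
Sum: 1 + 1 + 3 = 5.
Remaining: 6 − 5 = 1 sixteenth note, which is a sixteenth note.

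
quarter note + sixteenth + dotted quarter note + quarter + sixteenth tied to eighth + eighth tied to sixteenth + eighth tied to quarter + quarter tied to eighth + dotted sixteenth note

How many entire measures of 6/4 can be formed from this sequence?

One bar of 6/4 = 48 thirty-second notes.
Each duration in thirty-second notes: quarter note = 8; sixteenth = 2; dotted quarter note = 12; quarter = 8; sixteenth tied to eighth (sixteenth + eighth) = 6; eighth tied to sixteenth (eighth + sixteenth) = 6; eighth tied to quarter (eighth + quarter) = 12; quarter tied to eighth (quarter + eighth) = 12; dotted sixteenth note = 3.
Adding: 8 + 2 + 12 + 8 + 6 + 6 + 12 + 12 + 3 = 69.
69 ÷ 48 = 1 complete bar with 21 left over.

1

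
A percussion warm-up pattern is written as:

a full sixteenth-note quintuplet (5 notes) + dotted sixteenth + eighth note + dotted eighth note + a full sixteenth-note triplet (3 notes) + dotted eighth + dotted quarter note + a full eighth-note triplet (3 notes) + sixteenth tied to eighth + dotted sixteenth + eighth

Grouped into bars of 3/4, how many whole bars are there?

2

One bar of 3/4 = 24 thirty-second notes.
Express everything in thirty-second notes: a full sixteenth-note quintuplet (5 notes) (five quintuplet sixteenths span one quarter) = 8; dotted sixteenth = 3; eighth note = 4; dotted eighth note = 6; a full sixteenth-note triplet (3 notes) (three triplet sixteenths span one eighth) = 4; dotted eighth = 6; dotted quarter note = 12; a full eighth-note triplet (3 notes) (three triplet eighths span one quarter) = 8; sixteenth tied to eighth (sixteenth + eighth) = 6; dotted sixteenth = 3; eighth = 4.
Adding: 8 + 3 + 4 + 6 + 4 + 6 + 12 + 8 + 6 + 3 + 4 = 64.
64 ÷ 24 = 2 complete bars with 16 left over.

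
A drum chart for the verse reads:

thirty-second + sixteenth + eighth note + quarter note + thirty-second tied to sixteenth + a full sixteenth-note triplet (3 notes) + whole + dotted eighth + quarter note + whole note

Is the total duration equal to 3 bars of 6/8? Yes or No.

One bar of 6/8 = 24 thirty-second notes, so 3 bars = 72.
Express everything in thirty-second notes: thirty-second = 1; sixteenth = 2; eighth note = 4; quarter note = 8; thirty-second tied to sixteenth (thirty-second + sixteenth) = 3; a full sixteenth-note triplet (3 notes) (three triplet sixteenths span one eighth) = 4; whole = 32; dotted eighth = 6; quarter note = 8; whole note = 32.
Total: 1 + 2 + 4 + 8 + 3 + 4 + 32 + 6 + 8 + 32 = 100.
100 exceeds 72, so the answer is No.

No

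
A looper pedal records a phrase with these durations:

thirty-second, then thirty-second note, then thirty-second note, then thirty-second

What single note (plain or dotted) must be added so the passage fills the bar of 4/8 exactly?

dotted quarter note

The bar of 4/8 = 16 thirty-second notes.
Express everything in thirty-second notes: thirty-second = 1; thirty-second note = 1; thirty-second note = 1; thirty-second = 1.
Altogether 1 + 1 + 1 + 1 = 4.
Remaining: 16 − 4 = 12 thirty-second notes, which is a dotted quarter note.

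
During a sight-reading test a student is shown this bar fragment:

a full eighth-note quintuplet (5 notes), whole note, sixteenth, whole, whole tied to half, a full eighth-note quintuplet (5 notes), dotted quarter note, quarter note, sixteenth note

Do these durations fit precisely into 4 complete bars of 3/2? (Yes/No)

No

One bar of 3/2 = 24 sixteenth notes, so 4 bars = 96.
Convert each value to sixteenth notes: a full eighth-note quintuplet (5 notes) (five quintuplet eighths span one half) = 8; whole note = 16; sixteenth = 1; whole = 16; whole tied to half (whole + half) = 24; a full eighth-note quintuplet (5 notes) (five quintuplet eighths span one half) = 8; dotted quarter note = 6; quarter note = 4; sixteenth note = 1.
Altogether 8 + 16 + 1 + 16 + 24 + 8 + 6 + 4 + 1 = 84.
84 falls short of 96, so the answer is No.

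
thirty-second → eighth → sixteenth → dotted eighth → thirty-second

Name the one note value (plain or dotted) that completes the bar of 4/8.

The bar of 4/8 = 16 thirty-second notes.
In thirty-second notes: thirty-second = 1; eighth = 4; sixteenth = 2; dotted eighth = 6; thirty-second = 1.
Sum: 1 + 4 + 2 + 6 + 1 = 14.
Remaining: 16 − 14 = 2 thirty-second notes, which is a sixteenth note.

sixteenth note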